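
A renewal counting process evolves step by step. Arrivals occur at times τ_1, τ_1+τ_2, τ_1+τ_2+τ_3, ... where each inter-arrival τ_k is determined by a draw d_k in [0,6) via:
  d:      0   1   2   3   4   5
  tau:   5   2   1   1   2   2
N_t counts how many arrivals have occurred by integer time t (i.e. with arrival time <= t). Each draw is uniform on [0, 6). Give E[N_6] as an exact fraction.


Inter-arrival values over d=0..5: [5, 2, 1, 1, 2, 2]
Each d has probability 1/6, so the pmf of τ is: f(1) = 1/3, f(2) = 1/2, f(5) = 1/6
Renewal equation for m(n) = E[N_n]: condition on τ_1 = k (if k <= n, one arrival plus a fresh copy on the remaining n−k steps): m(n) = F(n) + Σ_{k<=n} f(k)·m(n−k), where F(n) = P(τ <= n) and m(0) = 0
m(1) = F(1) = 1/3
m(2) = F(2) + f(1)·m(1) = 5/6 + 1/3·1/3 = 17/18
m(3) = F(3) + f(1)·m(2) + f(2)·m(1) = 5/6 + 1/3·17/18 + 1/2·1/3 = 71/54
m(4) = F(4) + f(1)·m(3) + f(2)·m(2) = 5/6 + 1/3·71/54 + 1/2·17/18 = 565/324
m(5) = F(5) + f(1)·m(4) + f(2)·m(3) = 1 + 1/3·565/324 + 1/2·71/54 = 544/243
m(6) = F(6) + f(1)·m(5) + f(2)·m(4) + f(5)·m(1) = 1 + 1/3·544/243 + 1/2·565/324 + 1/6·1/3 = 15593/5832
E[N_6] = m(6) = 15593/5832

15593/5832


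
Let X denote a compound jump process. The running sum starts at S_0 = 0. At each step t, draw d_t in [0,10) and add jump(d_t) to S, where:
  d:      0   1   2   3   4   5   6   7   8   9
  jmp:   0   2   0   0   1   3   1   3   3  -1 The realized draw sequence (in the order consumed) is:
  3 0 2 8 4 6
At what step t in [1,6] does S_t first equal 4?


5

t=0: S=0, d=3, jump=0, S_1=0
t=1: S=0, d=0, jump=0, S_2=0
t=2: S=0, d=2, jump=0, S_3=0
t=3: S=0, d=8, jump=3, S_4=3
t=4: S=3, d=4, jump=1, S_5=4
t=5: S=4, d=6, jump=1, S_6=5


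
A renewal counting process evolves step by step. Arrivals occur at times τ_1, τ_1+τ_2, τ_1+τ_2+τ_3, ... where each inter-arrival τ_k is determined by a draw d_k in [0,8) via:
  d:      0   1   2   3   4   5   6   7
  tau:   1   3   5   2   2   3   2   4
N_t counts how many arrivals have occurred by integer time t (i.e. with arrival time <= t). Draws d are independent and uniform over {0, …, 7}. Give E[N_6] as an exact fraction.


511297/262144

Inter-arrival values over d=0..7: [1, 3, 5, 2, 2, 3, 2, 4]
Each d has probability 1/8, so the pmf of τ is: f(1) = 1/8, f(2) = 3/8, f(3) = 1/4, f(4) = 1/8, f(5) = 1/8
Renewal equation for m(n) = E[N_n]: condition on τ_1 = k (if k <= n, one arrival plus a fresh copy on the remaining n−k steps): m(n) = F(n) + Σ_{k<=n} f(k)·m(n−k), where F(n) = P(τ <= n) and m(0) = 0
m(1) = F(1) = 1/8
m(2) = F(2) + f(1)·m(1) = 1/2 + 1/8·1/8 = 33/64
m(3) = F(3) + f(1)·m(2) + f(2)·m(1) = 3/4 + 1/8·33/64 + 3/8·1/8 = 441/512
m(4) = F(4) + f(1)·m(3) + f(2)·m(2) + f(3)·m(1) = 7/8 + 1/8·441/512 + 3/8·33/64 + 1/4·1/8 = 4945/4096
m(5) = F(5) + f(1)·m(4) + f(2)·m(3) + f(3)·m(2) + f(4)·m(1) = 1 + 1/8·4945/4096 + 3/8·441/512 + 1/4·33/64 + 1/8·1/8 = 53033/32768
m(6) = F(6) + f(1)·m(5) + f(2)·m(4) + f(3)·m(3) + f(4)·m(2) + f(5)·m(1) = 1 + 1/8·53033/32768 + 3/8·4945/4096 + 1/4·441/512 + 1/8·33/64 + 1/8·1/8 = 511297/262144
E[N_6] = m(6) = 511297/262144


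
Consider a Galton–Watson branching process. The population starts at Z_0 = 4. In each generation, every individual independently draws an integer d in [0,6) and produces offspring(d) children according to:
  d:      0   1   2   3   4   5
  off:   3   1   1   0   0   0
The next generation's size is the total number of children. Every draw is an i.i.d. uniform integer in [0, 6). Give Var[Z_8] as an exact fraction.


Outcome values over d=0..5: [3, 1, 1, 0, 0, 0]
Σy = 5, Σy² = 11, M = 6
μ = 5/6 = 5/6,  σ² = 11/6 − (5/6)² = 41/36
V_0 = 0, E_0 = 4
V_1 = 41/36·E_0 + (5/6)²·V_0 = 41/9;  E_1 = 10/3
V_2 = 41/36·E_1 + (5/6)²·V_1 = 2255/324;  E_2 = 25/9
V_3 = 41/36·E_2 + (5/6)²·V_2 = 93275/11664;  E_3 = 125/54
V_4 = 41/36·E_3 + (5/6)²·V_3 = 3438875/419904;  E_4 = 625/324
V_5 = 41/36·E_4 + (5/6)²·V_4 = 119181875/15116544;  E_5 = 3125/1944
V_6 = 41/36·E_5 + (5/6)²·V_5 = 3975846875/544195584;  E_6 = 15625/11664
V_7 = 41/36·E_6 + (5/6)²·V_6 = 129285171875/19591041024;  E_7 = 78125/69984
V_8 = 41/36·E_7 + (5/6)²·V_7 = 4128799296875/705277476864;  E_8 = 390625/419904

4128799296875/705277476864


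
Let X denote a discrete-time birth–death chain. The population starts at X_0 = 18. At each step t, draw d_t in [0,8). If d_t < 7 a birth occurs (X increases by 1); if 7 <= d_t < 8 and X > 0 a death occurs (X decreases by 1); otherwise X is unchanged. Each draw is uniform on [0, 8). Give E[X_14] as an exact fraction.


X can drop by at most 1 per step and X_0 = 18 > T = 14, so X_t >= 18 − t >= 4 > 0 for every t <= 14: the floor at 0 (the 'and X > 0' condition) never binds. Hence X_14 = X_0 + Σ_{t<14} Y_t with i.i.d. increments Y_t = y(d_t) ∈ {+1, −1, 0}.
Outcome values over d=0..7: [1, 1, 1, 1, 1, 1, 1, -1]
Σy = 6, Σy² = 8, M = 8
μ = 6/8 = 3/4,  σ² = 8/8 − (3/4)² = 7/16
E[X_14] = 18 + 14·(3/4) = 57/2

57/2


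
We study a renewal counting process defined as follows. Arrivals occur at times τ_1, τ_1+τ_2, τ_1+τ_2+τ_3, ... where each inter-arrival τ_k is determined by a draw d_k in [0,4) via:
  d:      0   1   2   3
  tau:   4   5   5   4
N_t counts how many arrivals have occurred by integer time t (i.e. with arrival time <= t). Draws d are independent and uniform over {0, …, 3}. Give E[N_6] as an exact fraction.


1

Inter-arrival values over d=0..3: [4, 5, 5, 4]
Each d has probability 1/4, so the pmf of τ is: f(4) = 1/2, f(5) = 1/2
Renewal equation for m(n) = E[N_n]: condition on τ_1 = k (if k <= n, one arrival plus a fresh copy on the remaining n−k steps): m(n) = F(n) + Σ_{k<=n} f(k)·m(n−k), where F(n) = P(τ <= n) and m(0) = 0
m(1) = F(1) = 0
m(2) = F(2) = 0
m(3) = F(3) = 0
m(4) = F(4) = 1/2
m(5) = F(5) = 1
m(6) = F(6) = 1
E[N_6] = m(6) = 1


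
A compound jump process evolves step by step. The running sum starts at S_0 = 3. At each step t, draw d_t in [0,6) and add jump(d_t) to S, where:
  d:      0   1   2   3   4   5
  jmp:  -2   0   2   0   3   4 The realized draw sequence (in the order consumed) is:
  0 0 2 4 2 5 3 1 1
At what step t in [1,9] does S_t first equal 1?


t=0: S=3, d=0, jump=-2, S_1=1
t=1: S=1, d=0, jump=-2, S_2=-1
t=2: S=-1, d=2, jump=2, S_3=1
t=3: S=1, d=4, jump=3, S_4=4
t=4: S=4, d=2, jump=2, S_5=6
t=5: S=6, d=5, jump=4, S_6=10
t=6: S=10, d=3, jump=0, S_7=10
t=7: S=10, d=1, jump=0, S_8=10
t=8: S=10, d=1, jump=0, S_9=10

1


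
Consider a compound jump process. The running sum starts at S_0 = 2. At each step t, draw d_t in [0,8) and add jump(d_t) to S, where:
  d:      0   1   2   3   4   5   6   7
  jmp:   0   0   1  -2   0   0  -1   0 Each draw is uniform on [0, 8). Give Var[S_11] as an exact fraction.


Outcome values over d=0..7: [0, 0, 1, -2, 0, 0, -1, 0]
Σy = -2, Σy² = 6, M = 8
μ = -2/8 = -1/4,  σ² = 6/8 − (-1/4)² = 11/16
Independent increments: Var[S_11] = 11·σ² = 11·(11/16) = 121/16

121/16


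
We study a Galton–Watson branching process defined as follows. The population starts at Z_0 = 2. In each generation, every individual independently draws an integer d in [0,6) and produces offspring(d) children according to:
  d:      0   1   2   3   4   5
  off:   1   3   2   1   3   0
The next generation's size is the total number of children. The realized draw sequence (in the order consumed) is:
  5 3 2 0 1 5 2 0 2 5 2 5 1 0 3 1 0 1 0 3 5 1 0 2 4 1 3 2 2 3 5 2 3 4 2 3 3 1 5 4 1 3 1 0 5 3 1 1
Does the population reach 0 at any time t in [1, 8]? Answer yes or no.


gen 0: Z_0=2, draws=[5, 3], offspring=[0, 1], Z_1=1
gen 1: Z_1=1, draws=[2], offspring=[2], Z_2=2
gen 2: Z_2=2, draws=[0, 1], offspring=[1, 3], Z_3=4
gen 3: Z_3=4, draws=[5, 2, 0, 2], offspring=[0, 2, 1, 2], Z_4=5
gen 4: Z_4=5, draws=[5, 2, 5, 1, 0], offspring=[0, 2, 0, 3, 1], Z_5=6
gen 5: Z_5=6, draws=[3, 1, 0, 1, 0, 3], offspring=[1, 3, 1, 3, 1, 1], Z_6=10
gen 6: Z_6=10, draws=[5, 1, 0, 2, 4, 1, 3, 2, 2, 3], offspring=[0, 3, 1, 2, 3, 3, 1, 2, 2, 1], Z_7=18
gen 7: Z_7=18, draws=[5, 2, 3, 4, 2, 3, 3, 1, 5, 4, 1, 3, 1, 0, 5, 3, 1, 1], offspring=[0, 2, 1, 3, 2, 1, 1, 3, 0, 3, 3, 1, 3, 1, 0, 1, 3, 3], Z_8=31

no


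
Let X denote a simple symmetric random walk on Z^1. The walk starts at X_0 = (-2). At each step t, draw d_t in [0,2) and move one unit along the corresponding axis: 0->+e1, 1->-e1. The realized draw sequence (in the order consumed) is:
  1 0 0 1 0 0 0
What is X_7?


(1)

t=0: X=(-2), d=1 → -e1, X_1=(-3)
t=1: X=(-3), d=0 → +e1, X_2=(-2)
t=2: X=(-2), d=0 → +e1, X_3=(-1)
t=3: X=(-1), d=1 → -e1, X_4=(-2)
t=4: X=(-2), d=0 → +e1, X_5=(-1)
t=5: X=(-1), d=0 → +e1, X_6=(0)
t=6: X=(0), d=0 → +e1, X_7=(1)


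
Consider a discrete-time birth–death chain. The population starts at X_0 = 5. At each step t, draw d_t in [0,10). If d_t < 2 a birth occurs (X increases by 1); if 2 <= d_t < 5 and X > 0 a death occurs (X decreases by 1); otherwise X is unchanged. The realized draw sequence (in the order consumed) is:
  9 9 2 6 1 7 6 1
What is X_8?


t=0: X=5, d=9 → hold, X_1=5
t=1: X=5, d=9 → hold, X_2=5
t=2: X=5, d=2 → death, X_3=4
t=3: X=4, d=6 → hold, X_4=4
t=4: X=4, d=1 → birth, X_5=5
t=5: X=5, d=7 → hold, X_6=5
t=6: X=5, d=6 → hold, X_7=5
t=7: X=5, d=1 → birth, X_8=6

6


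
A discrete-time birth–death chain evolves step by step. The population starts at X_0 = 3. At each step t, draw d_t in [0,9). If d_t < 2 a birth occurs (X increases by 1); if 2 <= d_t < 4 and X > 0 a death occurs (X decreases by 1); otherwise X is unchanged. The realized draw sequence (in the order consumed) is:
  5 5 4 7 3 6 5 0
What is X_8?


3

t=0: X=3, d=5 → hold, X_1=3
t=1: X=3, d=5 → hold, X_2=3
t=2: X=3, d=4 → hold, X_3=3
t=3: X=3, d=7 → hold, X_4=3
t=4: X=3, d=3 → death, X_5=2
t=5: X=2, d=6 → hold, X_6=2
t=6: X=2, d=5 → hold, X_7=2
t=7: X=2, d=0 → birth, X_8=3


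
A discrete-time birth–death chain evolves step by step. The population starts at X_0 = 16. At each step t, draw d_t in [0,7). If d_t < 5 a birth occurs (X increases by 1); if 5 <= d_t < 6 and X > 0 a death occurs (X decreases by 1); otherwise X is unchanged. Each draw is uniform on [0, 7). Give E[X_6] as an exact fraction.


X can drop by at most 1 per step and X_0 = 16 > T = 6, so X_t >= 16 − t >= 10 > 0 for every t <= 6: the floor at 0 (the 'and X > 0' condition) never binds. Hence X_6 = X_0 + Σ_{t<6} Y_t with i.i.d. increments Y_t = y(d_t) ∈ {+1, −1, 0}.
Outcome values over d=0..6: [1, 1, 1, 1, 1, -1, 0]
Σy = 4, Σy² = 6, M = 7
μ = 4/7 = 4/7,  σ² = 6/7 − (4/7)² = 26/49
E[X_6] = 16 + 6·(4/7) = 136/7

136/7


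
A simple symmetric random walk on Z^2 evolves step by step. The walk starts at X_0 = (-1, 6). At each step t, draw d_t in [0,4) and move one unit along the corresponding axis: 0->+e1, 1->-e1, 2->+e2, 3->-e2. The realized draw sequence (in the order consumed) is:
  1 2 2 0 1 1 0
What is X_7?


(-2, 8)

t=0: X=(-1, 6), d=1 → -e1, X_1=(-2, 6)
t=1: X=(-2, 6), d=2 → +e2, X_2=(-2, 7)
t=2: X=(-2, 7), d=2 → +e2, X_3=(-2, 8)
t=3: X=(-2, 8), d=0 → +e1, X_4=(-1, 8)
t=4: X=(-1, 8), d=1 → -e1, X_5=(-2, 8)
t=5: X=(-2, 8), d=1 → -e1, X_6=(-3, 8)
t=6: X=(-3, 8), d=0 → +e1, X_7=(-2, 8)


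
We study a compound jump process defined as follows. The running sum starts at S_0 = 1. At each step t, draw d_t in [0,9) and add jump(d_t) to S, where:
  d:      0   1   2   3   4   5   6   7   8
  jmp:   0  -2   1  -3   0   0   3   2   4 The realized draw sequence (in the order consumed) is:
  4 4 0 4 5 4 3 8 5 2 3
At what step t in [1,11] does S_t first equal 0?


t=0: S=1, d=4, jump=0, S_1=1
t=1: S=1, d=4, jump=0, S_2=1
t=2: S=1, d=0, jump=0, S_3=1
t=3: S=1, d=4, jump=0, S_4=1
t=4: S=1, d=5, jump=0, S_5=1
t=5: S=1, d=4, jump=0, S_6=1
t=6: S=1, d=3, jump=-3, S_7=-2
t=7: S=-2, d=8, jump=4, S_8=2
t=8: S=2, d=5, jump=0, S_9=2
t=9: S=2, d=2, jump=1, S_10=3
t=10: S=3, d=3, jump=-3, S_11=0

11


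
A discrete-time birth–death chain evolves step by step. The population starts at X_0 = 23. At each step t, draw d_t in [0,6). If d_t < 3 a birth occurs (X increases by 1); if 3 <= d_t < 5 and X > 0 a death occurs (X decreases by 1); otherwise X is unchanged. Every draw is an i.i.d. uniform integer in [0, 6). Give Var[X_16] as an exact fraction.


116/9

X can drop by at most 1 per step and X_0 = 23 > T = 16, so X_t >= 23 − t >= 7 > 0 for every t <= 16: the floor at 0 (the 'and X > 0' condition) never binds. Hence X_16 = X_0 + Σ_{t<16} Y_t with i.i.d. increments Y_t = y(d_t) ∈ {+1, −1, 0}.
Outcome values over d=0..5: [1, 1, 1, -1, -1, 0]
Σy = 1, Σy² = 5, M = 6
μ = 1/6 = 1/6,  σ² = 5/6 − (1/6)² = 29/36
Independent increments: Var[X_16] = 16·σ² = 16·(29/36) = 116/9


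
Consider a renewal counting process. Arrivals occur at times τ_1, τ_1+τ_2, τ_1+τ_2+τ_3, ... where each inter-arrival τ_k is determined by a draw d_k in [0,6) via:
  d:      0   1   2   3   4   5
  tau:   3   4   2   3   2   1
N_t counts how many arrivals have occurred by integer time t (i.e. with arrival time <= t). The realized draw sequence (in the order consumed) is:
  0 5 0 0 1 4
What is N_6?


draw d_1=0: τ_1=3, arrival time A_1=3
draw d_2=5: τ_2=1, arrival time A_2=4
draw d_3=0: τ_3=3, arrival time A_3=7
draw d_4=0: τ_4=3, arrival time A_4=10
draw d_5=1: τ_5=4, arrival time A_5=14
draw d_6=4: τ_6=2, arrival time A_6=16
N_t over t=0..6: 0:0 1:0 2:0 3:1 4:2 5:2 6:2

2


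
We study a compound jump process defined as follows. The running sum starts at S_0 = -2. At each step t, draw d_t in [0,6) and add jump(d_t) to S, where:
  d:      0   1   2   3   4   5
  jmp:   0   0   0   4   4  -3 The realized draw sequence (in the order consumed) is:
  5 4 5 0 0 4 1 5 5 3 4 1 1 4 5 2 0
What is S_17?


t=0: S=-2, d=5, jump=-3, S_1=-5
t=1: S=-5, d=4, jump=4, S_2=-1
t=2: S=-1, d=5, jump=-3, S_3=-4
t=3: S=-4, d=0, jump=0, S_4=-4
t=4: S=-4, d=0, jump=0, S_5=-4
t=5: S=-4, d=4, jump=4, S_6=0
t=6: S=0, d=1, jump=0, S_7=0
t=7: S=0, d=5, jump=-3, S_8=-3
t=8: S=-3, d=5, jump=-3, S_9=-6
t=9: S=-6, d=3, jump=4, S_10=-2
t=10: S=-2, d=4, jump=4, S_11=2
t=11: S=2, d=1, jump=0, S_12=2
t=12: S=2, d=1, jump=0, S_13=2
t=13: S=2, d=4, jump=4, S_14=6
t=14: S=6, d=5, jump=-3, S_15=3
t=15: S=3, d=2, jump=0, S_16=3
t=16: S=3, d=0, jump=0, S_17=3

3


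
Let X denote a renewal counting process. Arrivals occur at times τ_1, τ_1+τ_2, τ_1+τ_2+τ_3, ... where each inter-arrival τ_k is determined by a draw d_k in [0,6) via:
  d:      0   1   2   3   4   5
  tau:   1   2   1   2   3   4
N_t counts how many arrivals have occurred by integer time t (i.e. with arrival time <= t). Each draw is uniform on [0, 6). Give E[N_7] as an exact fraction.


Inter-arrival values over d=0..5: [1, 2, 1, 2, 3, 4]
Each d has probability 1/6, so the pmf of τ is: f(1) = 1/3, f(2) = 1/3, f(3) = 1/6, f(4) = 1/6
Renewal equation for m(n) = E[N_n]: condition on τ_1 = k (if k <= n, one arrival plus a fresh copy on the remaining n−k steps): m(n) = F(n) + Σ_{k<=n} f(k)·m(n−k), where F(n) = P(τ <= n) and m(0) = 0
m(1) = F(1) = 1/3
m(2) = F(2) + f(1)·m(1) = 2/3 + 1/3·1/3 = 7/9
m(3) = F(3) + f(1)·m(2) + f(2)·m(1) = 5/6 + 1/3·7/9 + 1/3·1/3 = 65/54
m(4) = F(4) + f(1)·m(3) + f(2)·m(2) + f(3)·m(1) = 1 + 1/3·65/54 + 1/3·7/9 + 1/6·1/3 = 139/81
m(5) = F(5) + f(1)·m(4) + f(2)·m(3) + f(3)·m(2) + f(4)·m(1) = 1 + 1/3·139/81 + 1/3·65/54 + 1/6·7/9 + 1/6·1/3 = 1049/486
m(6) = F(6) + f(1)·m(5) + f(2)·m(4) + f(3)·m(3) + f(4)·m(2) = 1 + 1/3·1049/486 + 1/3·139/81 + 1/6·65/54 + 1/6·7/9 = 7645/2916
m(7) = F(7) + f(1)·m(6) + f(2)·m(5) + f(3)·m(4) + f(4)·m(3) = 1 + 1/3·7645/2916 + 1/3·1049/486 + 1/6·139/81 + 1/6·65/54 = 6736/2187
E[N_7] = m(7) = 6736/2187

6736/2187


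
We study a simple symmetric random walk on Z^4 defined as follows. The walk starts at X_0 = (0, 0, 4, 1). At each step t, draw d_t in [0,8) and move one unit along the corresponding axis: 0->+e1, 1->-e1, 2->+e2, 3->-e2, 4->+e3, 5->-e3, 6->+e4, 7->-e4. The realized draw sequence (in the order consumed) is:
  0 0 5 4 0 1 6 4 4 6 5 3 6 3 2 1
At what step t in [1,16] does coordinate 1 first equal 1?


t=0: X=(0, 0, 4, 1), d=0 → +e1, X_1=(1, 0, 4, 1)
t=1: X=(1, 0, 4, 1), d=0 → +e1, X_2=(2, 0, 4, 1)
t=2: X=(2, 0, 4, 1), d=5 → -e3, X_3=(2, 0, 3, 1)
t=3: X=(2, 0, 3, 1), d=4 → +e3, X_4=(2, 0, 4, 1)
t=4: X=(2, 0, 4, 1), d=0 → +e1, X_5=(3, 0, 4, 1)
t=5: X=(3, 0, 4, 1), d=1 → -e1, X_6=(2, 0, 4, 1)
t=6: X=(2, 0, 4, 1), d=6 → +e4, X_7=(2, 0, 4, 2)
t=7: X=(2, 0, 4, 2), d=4 → +e3, X_8=(2, 0, 5, 2)
t=8: X=(2, 0, 5, 2), d=4 → +e3, X_9=(2, 0, 6, 2)
t=9: X=(2, 0, 6, 2), d=6 → +e4, X_10=(2, 0, 6, 3)
t=10: X=(2, 0, 6, 3), d=5 → -e3, X_11=(2, 0, 5, 3)
t=11: X=(2, 0, 5, 3), d=3 → -e2, X_12=(2, -1, 5, 3)
t=12: X=(2, -1, 5, 3), d=6 → +e4, X_13=(2, -1, 5, 4)
t=13: X=(2, -1, 5, 4), d=3 → -e2, X_14=(2, -2, 5, 4)
t=14: X=(2, -2, 5, 4), d=2 → +e2, X_15=(2, -1, 5, 4)
t=15: X=(2, -1, 5, 4), d=1 → -e1, X_16=(1, -1, 5, 4)

1


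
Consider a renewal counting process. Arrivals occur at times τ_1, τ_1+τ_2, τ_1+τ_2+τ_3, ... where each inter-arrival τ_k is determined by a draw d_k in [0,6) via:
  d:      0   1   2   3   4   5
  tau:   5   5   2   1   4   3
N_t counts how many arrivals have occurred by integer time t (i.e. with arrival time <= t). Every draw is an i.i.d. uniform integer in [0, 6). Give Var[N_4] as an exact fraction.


903119/1679616

Inter-arrival values over d=0..5: [5, 5, 2, 1, 4, 3]
Each d has probability 1/6, so the pmf of τ is: f(1) = 1/6, f(2) = 1/6, f(3) = 1/6, f(4) = 1/6, f(5) = 1/3
Let p_n(j) = P(N_n = j), with p_0 = [1]. Condition on τ_1: p_n(0) = P(τ > n), and for j >= 1, p_n(j) = Σ_{k<=n} f(k)·p_{n−k}(j−1)
p_1 = [5/6, 1/6]  (j = 0..1)
p_2 = [2/3, 11/36, 1/36]  (j = 0..2)
p_3 = [1/2, 5/12, 17/216, 1/216]  (j = 0..3)
p_4 = [1/3, 1/2, 4/27, 23/1296, 1/1296]  (j = 0..4)
E[N_4] = Σ j·p_4(j) = 1105/1296;  E[N_4²] = Σ j²·p_4(j) = 1639/1296
Var[N_4] = 1639/1296 − (1105/1296)² = 903119/1679616


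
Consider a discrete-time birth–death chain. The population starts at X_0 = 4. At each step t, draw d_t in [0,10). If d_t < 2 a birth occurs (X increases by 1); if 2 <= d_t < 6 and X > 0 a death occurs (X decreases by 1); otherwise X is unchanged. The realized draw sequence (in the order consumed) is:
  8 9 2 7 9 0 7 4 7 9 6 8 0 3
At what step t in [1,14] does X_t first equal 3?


3

t=0: X=4, d=8 → hold, X_1=4
t=1: X=4, d=9 → hold, X_2=4
t=2: X=4, d=2 → death, X_3=3
t=3: X=3, d=7 → hold, X_4=3
t=4: X=3, d=9 → hold, X_5=3
t=5: X=3, d=0 → birth, X_6=4
t=6: X=4, d=7 → hold, X_7=4
t=7: X=4, d=4 → death, X_8=3
t=8: X=3, d=7 → hold, X_9=3
t=9: X=3, d=9 → hold, X_10=3
t=10: X=3, d=6 → hold, X_11=3
t=11: X=3, d=8 → hold, X_12=3
t=12: X=3, d=0 → birth, X_13=4
t=13: X=4, d=3 → death, X_14=3


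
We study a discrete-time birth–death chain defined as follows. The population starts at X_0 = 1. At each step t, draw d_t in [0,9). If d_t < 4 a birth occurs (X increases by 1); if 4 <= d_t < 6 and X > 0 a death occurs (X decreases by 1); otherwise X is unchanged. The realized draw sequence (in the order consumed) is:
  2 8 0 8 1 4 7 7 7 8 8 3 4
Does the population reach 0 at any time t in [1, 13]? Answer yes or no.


t=0: X=1, d=2 → birth, X_1=2
t=1: X=2, d=8 → hold, X_2=2
t=2: X=2, d=0 → birth, X_3=3
t=3: X=3, d=8 → hold, X_4=3
t=4: X=3, d=1 → birth, X_5=4
t=5: X=4, d=4 → death, X_6=3
t=6: X=3, d=7 → hold, X_7=3
t=7: X=3, d=7 → hold, X_8=3
t=8: X=3, d=7 → hold, X_9=3
t=9: X=3, d=8 → hold, X_10=3
t=10: X=3, d=8 → hold, X_11=3
t=11: X=3, d=3 → birth, X_12=4
t=12: X=4, d=4 → death, X_13=3

no


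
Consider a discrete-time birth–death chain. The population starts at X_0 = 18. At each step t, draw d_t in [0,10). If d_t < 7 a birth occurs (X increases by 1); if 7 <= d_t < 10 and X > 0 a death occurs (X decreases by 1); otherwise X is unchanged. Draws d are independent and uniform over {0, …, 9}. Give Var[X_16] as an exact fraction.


X can drop by at most 1 per step and X_0 = 18 > T = 16, so X_t >= 18 − t >= 2 > 0 for every t <= 16: the floor at 0 (the 'and X > 0' condition) never binds. Hence X_16 = X_0 + Σ_{t<16} Y_t with i.i.d. increments Y_t = y(d_t) ∈ {+1, −1, 0}.
Outcome values over d=0..9: [1, 1, 1, 1, 1, 1, 1, -1, -1, -1]
Σy = 4, Σy² = 10, M = 10
μ = 4/10 = 2/5,  σ² = 10/10 − (2/5)² = 21/25
Independent increments: Var[X_16] = 16·σ² = 16·(21/25) = 336/25

336/25


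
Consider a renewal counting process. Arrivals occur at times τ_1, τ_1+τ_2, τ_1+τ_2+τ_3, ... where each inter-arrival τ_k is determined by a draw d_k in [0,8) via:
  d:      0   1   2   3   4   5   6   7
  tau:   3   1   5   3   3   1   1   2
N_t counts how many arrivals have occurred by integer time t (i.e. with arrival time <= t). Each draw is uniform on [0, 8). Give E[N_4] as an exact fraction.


6273/4096

Inter-arrival values over d=0..7: [3, 1, 5, 3, 3, 1, 1, 2]
Each d has probability 1/8, so the pmf of τ is: f(1) = 3/8, f(2) = 1/8, f(3) = 3/8, f(5) = 1/8
Renewal equation for m(n) = E[N_n]: condition on τ_1 = k (if k <= n, one arrival plus a fresh copy on the remaining n−k steps): m(n) = F(n) + Σ_{k<=n} f(k)·m(n−k), where F(n) = P(τ <= n) and m(0) = 0
m(1) = F(1) = 3/8
m(2) = F(2) + f(1)·m(1) = 1/2 + 3/8·3/8 = 41/64
m(3) = F(3) + f(1)·m(2) + f(2)·m(1) = 7/8 + 3/8·41/64 + 1/8·3/8 = 595/512
m(4) = F(4) + f(1)·m(3) + f(2)·m(2) + f(3)·m(1) = 7/8 + 3/8·595/512 + 1/8·41/64 + 3/8·3/8 = 6273/4096
E[N_4] = m(4) = 6273/4096


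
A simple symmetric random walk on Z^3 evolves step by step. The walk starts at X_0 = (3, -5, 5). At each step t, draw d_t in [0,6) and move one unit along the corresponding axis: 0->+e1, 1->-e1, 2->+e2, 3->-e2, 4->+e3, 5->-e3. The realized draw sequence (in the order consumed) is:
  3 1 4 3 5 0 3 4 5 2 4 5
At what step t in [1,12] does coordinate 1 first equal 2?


2

t=0: X=(3, -5, 5), d=3 → -e2, X_1=(3, -6, 5)
t=1: X=(3, -6, 5), d=1 → -e1, X_2=(2, -6, 5)
t=2: X=(2, -6, 5), d=4 → +e3, X_3=(2, -6, 6)
t=3: X=(2, -6, 6), d=3 → -e2, X_4=(2, -7, 6)
t=4: X=(2, -7, 6), d=5 → -e3, X_5=(2, -7, 5)
t=5: X=(2, -7, 5), d=0 → +e1, X_6=(3, -7, 5)
t=6: X=(3, -7, 5), d=3 → -e2, X_7=(3, -8, 5)
t=7: X=(3, -8, 5), d=4 → +e3, X_8=(3, -8, 6)
t=8: X=(3, -8, 6), d=5 → -e3, X_9=(3, -8, 5)
t=9: X=(3, -8, 5), d=2 → +e2, X_10=(3, -7, 5)
t=10: X=(3, -7, 5), d=4 → +e3, X_11=(3, -7, 6)
t=11: X=(3, -7, 6), d=5 → -e3, X_12=(3, -7, 5)


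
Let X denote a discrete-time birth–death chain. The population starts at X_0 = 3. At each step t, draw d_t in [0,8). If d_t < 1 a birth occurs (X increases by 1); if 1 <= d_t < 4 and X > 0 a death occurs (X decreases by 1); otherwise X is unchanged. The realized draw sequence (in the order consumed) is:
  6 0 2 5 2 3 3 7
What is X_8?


t=0: X=3, d=6 → hold, X_1=3
t=1: X=3, d=0 → birth, X_2=4
t=2: X=4, d=2 → death, X_3=3
t=3: X=3, d=5 → hold, X_4=3
t=4: X=3, d=2 → death, X_5=2
t=5: X=2, d=3 → death, X_6=1
t=6: X=1, d=3 → death, X_7=0
t=7: X=0, d=7 → hold, X_8=0

0


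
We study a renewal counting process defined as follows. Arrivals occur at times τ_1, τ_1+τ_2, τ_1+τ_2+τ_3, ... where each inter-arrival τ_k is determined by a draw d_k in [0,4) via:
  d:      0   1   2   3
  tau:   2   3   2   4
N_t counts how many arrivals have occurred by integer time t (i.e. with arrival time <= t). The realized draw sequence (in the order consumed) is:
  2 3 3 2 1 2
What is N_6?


2

draw d_1=2: τ_1=2, arrival time A_1=2
draw d_2=3: τ_2=4, arrival time A_2=6
draw d_3=3: τ_3=4, arrival time A_3=10
draw d_4=2: τ_4=2, arrival time A_4=12
draw d_5=1: τ_5=3, arrival time A_5=15
draw d_6=2: τ_6=2, arrival time A_6=17
N_t over t=0..6: 0:0 1:0 2:1 3:1 4:1 5:1 6:2


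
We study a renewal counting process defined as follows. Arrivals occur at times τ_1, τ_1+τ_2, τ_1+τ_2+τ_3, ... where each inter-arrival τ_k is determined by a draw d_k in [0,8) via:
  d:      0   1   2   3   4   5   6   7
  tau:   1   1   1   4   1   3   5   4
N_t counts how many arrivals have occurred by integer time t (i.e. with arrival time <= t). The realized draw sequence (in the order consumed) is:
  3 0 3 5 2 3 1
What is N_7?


draw d_1=3: τ_1=4, arrival time A_1=4
draw d_2=0: τ_2=1, arrival time A_2=5
draw d_3=3: τ_3=4, arrival time A_3=9
draw d_4=5: τ_4=3, arrival time A_4=12
draw d_5=2: τ_5=1, arrival time A_5=13
draw d_6=3: τ_6=4, arrival time A_6=17
draw d_7=1: τ_7=1, arrival time A_7=18
N_t over t=0..7: 0:0 1:0 2:0 3:0 4:1 5:2 6:2 7:2

2


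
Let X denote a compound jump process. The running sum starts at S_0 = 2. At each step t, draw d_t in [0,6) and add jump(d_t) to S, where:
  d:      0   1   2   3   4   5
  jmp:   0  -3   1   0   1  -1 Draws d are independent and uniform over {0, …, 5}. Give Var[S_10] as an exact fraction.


170/9

Outcome values over d=0..5: [0, -3, 1, 0, 1, -1]
Σy = -2, Σy² = 12, M = 6
μ = -2/6 = -1/3,  σ² = 12/6 − (-1/3)² = 17/9
Independent increments: Var[S_10] = 10·σ² = 10·(17/9) = 170/9


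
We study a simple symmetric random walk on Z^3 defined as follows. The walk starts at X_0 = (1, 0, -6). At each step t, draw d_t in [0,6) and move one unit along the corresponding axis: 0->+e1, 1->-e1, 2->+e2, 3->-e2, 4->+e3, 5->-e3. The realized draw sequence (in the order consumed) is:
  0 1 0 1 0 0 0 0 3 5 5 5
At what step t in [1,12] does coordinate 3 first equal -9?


t=0: X=(1, 0, -6), d=0 → +e1, X_1=(2, 0, -6)
t=1: X=(2, 0, -6), d=1 → -e1, X_2=(1, 0, -6)
t=2: X=(1, 0, -6), d=0 → +e1, X_3=(2, 0, -6)
t=3: X=(2, 0, -6), d=1 → -e1, X_4=(1, 0, -6)
t=4: X=(1, 0, -6), d=0 → +e1, X_5=(2, 0, -6)
t=5: X=(2, 0, -6), d=0 → +e1, X_6=(3, 0, -6)
t=6: X=(3, 0, -6), d=0 → +e1, X_7=(4, 0, -6)
t=7: X=(4, 0, -6), d=0 → +e1, X_8=(5, 0, -6)
t=8: X=(5, 0, -6), d=3 → -e2, X_9=(5, -1, -6)
t=9: X=(5, -1, -6), d=5 → -e3, X_10=(5, -1, -7)
t=10: X=(5, -1, -7), d=5 → -e3, X_11=(5, -1, -8)
t=11: X=(5, -1, -8), d=5 → -e3, X_12=(5, -1, -9)

12


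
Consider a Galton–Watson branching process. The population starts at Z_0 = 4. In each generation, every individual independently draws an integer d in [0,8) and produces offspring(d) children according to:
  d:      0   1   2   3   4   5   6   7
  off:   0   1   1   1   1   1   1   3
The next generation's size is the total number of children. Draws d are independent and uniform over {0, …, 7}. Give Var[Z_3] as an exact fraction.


Outcome values over d=0..7: [0, 1, 1, 1, 1, 1, 1, 3]
Σy = 9, Σy² = 15, M = 8
μ = 9/8 = 9/8,  σ² = 15/8 − (9/8)² = 39/64
V_0 = 0, E_0 = 4
V_1 = 39/64·E_0 + (9/8)²·V_0 = 39/16;  E_1 = 9/2
V_2 = 39/64·E_1 + (9/8)²·V_1 = 5967/1024;  E_2 = 81/16
V_3 = 39/64·E_2 + (9/8)²·V_2 = 685503/65536;  E_3 = 729/128

685503/65536


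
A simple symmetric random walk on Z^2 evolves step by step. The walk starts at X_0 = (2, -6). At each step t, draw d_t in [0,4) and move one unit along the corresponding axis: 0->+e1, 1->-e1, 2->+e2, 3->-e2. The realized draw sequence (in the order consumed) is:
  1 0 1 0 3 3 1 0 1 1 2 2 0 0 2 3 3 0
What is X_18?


(3, -7)

t=0: X=(2, -6), d=1 → -e1, X_1=(1, -6)
t=1: X=(1, -6), d=0 → +e1, X_2=(2, -6)
t=2: X=(2, -6), d=1 → -e1, X_3=(1, -6)
t=3: X=(1, -6), d=0 → +e1, X_4=(2, -6)
t=4: X=(2, -6), d=3 → -e2, X_5=(2, -7)
t=5: X=(2, -7), d=3 → -e2, X_6=(2, -8)
t=6: X=(2, -8), d=1 → -e1, X_7=(1, -8)
t=7: X=(1, -8), d=0 → +e1, X_8=(2, -8)
t=8: X=(2, -8), d=1 → -e1, X_9=(1, -8)
t=9: X=(1, -8), d=1 → -e1, X_10=(0, -8)
t=10: X=(0, -8), d=2 → +e2, X_11=(0, -7)
t=11: X=(0, -7), d=2 → +e2, X_12=(0, -6)
t=12: X=(0, -6), d=0 → +e1, X_13=(1, -6)
t=13: X=(1, -6), d=0 → +e1, X_14=(2, -6)
t=14: X=(2, -6), d=2 → +e2, X_15=(2, -5)
t=15: X=(2, -5), d=3 → -e2, X_16=(2, -6)
t=16: X=(2, -6), d=3 → -e2, X_17=(2, -7)
t=17: X=(2, -7), d=0 → +e1, X_18=(3, -7)


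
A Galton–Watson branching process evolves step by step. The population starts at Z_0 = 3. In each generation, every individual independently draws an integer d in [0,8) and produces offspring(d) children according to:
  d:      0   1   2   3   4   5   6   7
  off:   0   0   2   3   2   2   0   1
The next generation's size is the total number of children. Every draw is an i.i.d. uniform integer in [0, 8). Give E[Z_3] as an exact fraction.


Outcome values over d=0..7: [0, 0, 2, 3, 2, 2, 0, 1]
Σy = 10, Σy² = 22, M = 8
μ = 10/8 = 5/4,  σ² = 22/8 − (5/4)² = 19/16
E[Z_0] = 3
E[Z_1] = 5/4·E[Z_0] = 15/4
E[Z_2] = 5/4·E[Z_1] = 75/16
E[Z_3] = 5/4·E[Z_2] = 375/64

375/64


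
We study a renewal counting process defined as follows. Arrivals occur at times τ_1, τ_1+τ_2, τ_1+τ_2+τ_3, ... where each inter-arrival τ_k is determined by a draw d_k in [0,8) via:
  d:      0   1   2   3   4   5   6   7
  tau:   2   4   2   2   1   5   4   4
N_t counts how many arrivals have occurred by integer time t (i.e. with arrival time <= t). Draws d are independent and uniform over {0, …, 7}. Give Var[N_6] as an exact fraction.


Inter-arrival values over d=0..7: [2, 4, 2, 2, 1, 5, 4, 4]
Each d has probability 1/8, so the pmf of τ is: f(1) = 1/8, f(2) = 3/8, f(4) = 3/8, f(5) = 1/8
Let p_n(j) = P(N_n = j), with p_0 = [1]. Condition on τ_1: p_n(0) = P(τ > n), and for j >= 1, p_n(j) = Σ_{k<=n} f(k)·p_{n−k}(j−1)
p_1 = [7/8, 1/8]  (j = 0..1)
p_2 = [1/2, 31/64, 1/64]  (j = 0..2)
p_3 = [1/2, 25/64, 55/512, 1/512]  (j = 0..3)
p_4 = [1/8, 5/8, 59/256, 79/4096, 1/4096]  (j = 0..4)
p_5 = [0, 21/32, 139/512, 283/4096, 103/32768, 1/32768]  (j = 0..5)
p_6 = [0, 11/32, 263/512, 517/4096, 65/4096, 127/262144, 1/262144]  (j = 0..6)
E[N_6] = Σ j·p_6(j) = 475969/262144;  E[N_6²] = Σ j²·p_6(j) = 996299/262144
Var[N_6] = 996299/262144 − (475969/262144)² = 34627316095/68719476736

34627316095/68719476736


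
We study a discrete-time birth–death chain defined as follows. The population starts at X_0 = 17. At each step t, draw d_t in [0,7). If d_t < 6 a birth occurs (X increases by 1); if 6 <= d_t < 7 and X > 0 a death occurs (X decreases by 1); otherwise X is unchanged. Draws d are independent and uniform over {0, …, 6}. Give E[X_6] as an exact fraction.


X can drop by at most 1 per step and X_0 = 17 > T = 6, so X_t >= 17 − t >= 11 > 0 for every t <= 6: the floor at 0 (the 'and X > 0' condition) never binds. Hence X_6 = X_0 + Σ_{t<6} Y_t with i.i.d. increments Y_t = y(d_t) ∈ {+1, −1, 0}.
Outcome values over d=0..6: [1, 1, 1, 1, 1, 1, -1]
Σy = 5, Σy² = 7, M = 7
μ = 5/7 = 5/7,  σ² = 7/7 − (5/7)² = 24/49
E[X_6] = 17 + 6·(5/7) = 149/7

149/7


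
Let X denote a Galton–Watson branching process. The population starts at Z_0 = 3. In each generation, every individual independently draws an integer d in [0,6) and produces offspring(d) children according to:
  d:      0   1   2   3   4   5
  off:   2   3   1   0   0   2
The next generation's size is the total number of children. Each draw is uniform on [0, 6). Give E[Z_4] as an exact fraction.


Outcome values over d=0..5: [2, 3, 1, 0, 0, 2]
Σy = 8, Σy² = 18, M = 6
μ = 8/6 = 4/3,  σ² = 18/6 − (4/3)² = 11/9
E[Z_0] = 3
E[Z_1] = 4/3·E[Z_0] = 4
E[Z_2] = 4/3·E[Z_1] = 16/3
E[Z_3] = 4/3·E[Z_2] = 64/9
E[Z_4] = 4/3·E[Z_3] = 256/27

256/27


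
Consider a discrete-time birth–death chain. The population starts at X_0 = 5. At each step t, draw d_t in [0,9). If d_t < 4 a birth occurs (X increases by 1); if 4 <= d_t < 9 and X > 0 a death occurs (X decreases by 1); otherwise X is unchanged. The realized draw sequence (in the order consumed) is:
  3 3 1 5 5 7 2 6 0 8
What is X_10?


5

t=0: X=5, d=3 → birth, X_1=6
t=1: X=6, d=3 → birth, X_2=7
t=2: X=7, d=1 → birth, X_3=8
t=3: X=8, d=5 → death, X_4=7
t=4: X=7, d=5 → death, X_5=6
t=5: X=6, d=7 → death, X_6=5
t=6: X=5, d=2 → birth, X_7=6
t=7: X=6, d=6 → death, X_8=5
t=8: X=5, d=0 → birth, X_9=6
t=9: X=6, d=8 → death, X_10=5


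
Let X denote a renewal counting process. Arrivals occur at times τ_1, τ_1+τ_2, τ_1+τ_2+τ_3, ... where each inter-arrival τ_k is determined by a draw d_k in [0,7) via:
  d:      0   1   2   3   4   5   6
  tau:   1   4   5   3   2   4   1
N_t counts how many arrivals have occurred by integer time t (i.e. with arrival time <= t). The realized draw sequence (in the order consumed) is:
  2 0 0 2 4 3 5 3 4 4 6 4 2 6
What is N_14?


5

draw d_1=2: τ_1=5, arrival time A_1=5
draw d_2=0: τ_2=1, arrival time A_2=6
draw d_3=0: τ_3=1, arrival time A_3=7
draw d_4=2: τ_4=5, arrival time A_4=12
draw d_5=4: τ_5=2, arrival time A_5=14
draw d_6=3: τ_6=3, arrival time A_6=17
draw d_7=5: τ_7=4, arrival time A_7=21
draw d_8=3: τ_8=3, arrival time A_8=24
draw d_9=4: τ_9=2, arrival time A_9=26
draw d_10=4: τ_10=2, arrival time A_10=28
draw d_11=6: τ_11=1, arrival time A_11=29
draw d_12=4: τ_12=2, arrival time A_12=31
draw d_13=2: τ_13=5, arrival time A_13=36
draw d_14=6: τ_14=1, arrival time A_14=37
N_t over t=0..14: 0:0 1:0 2:0 3:0 4:0 5:1 6:2 7:3 8:3 9:3 10:3 11:3 12:4 13:4 14:5


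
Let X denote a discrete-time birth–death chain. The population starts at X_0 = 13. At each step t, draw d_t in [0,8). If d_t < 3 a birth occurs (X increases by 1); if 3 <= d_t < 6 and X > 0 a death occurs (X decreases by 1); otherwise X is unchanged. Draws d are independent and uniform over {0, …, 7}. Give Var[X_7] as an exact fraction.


21/4

X can drop by at most 1 per step and X_0 = 13 > T = 7, so X_t >= 13 − t >= 6 > 0 for every t <= 7: the floor at 0 (the 'and X > 0' condition) never binds. Hence X_7 = X_0 + Σ_{t<7} Y_t with i.i.d. increments Y_t = y(d_t) ∈ {+1, −1, 0}.
Outcome values over d=0..7: [1, 1, 1, -1, -1, -1, 0, 0]
Σy = 0, Σy² = 6, M = 8
μ = 0/8 = 0,  σ² = 6/8 − (0)² = 3/4
Independent increments: Var[X_7] = 7·σ² = 7·(3/4) = 21/4


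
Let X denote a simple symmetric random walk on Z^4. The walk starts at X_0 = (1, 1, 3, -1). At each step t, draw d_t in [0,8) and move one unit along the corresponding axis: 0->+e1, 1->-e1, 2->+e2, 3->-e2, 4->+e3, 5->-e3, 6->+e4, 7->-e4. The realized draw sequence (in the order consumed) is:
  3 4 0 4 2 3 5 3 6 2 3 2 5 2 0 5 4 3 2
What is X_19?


t=0: X=(1, 1, 3, -1), d=3 → -e2, X_1=(1, 0, 3, -1)
t=1: X=(1, 0, 3, -1), d=4 → +e3, X_2=(1, 0, 4, -1)
t=2: X=(1, 0, 4, -1), d=0 → +e1, X_3=(2, 0, 4, -1)
t=3: X=(2, 0, 4, -1), d=4 → +e3, X_4=(2, 0, 5, -1)
t=4: X=(2, 0, 5, -1), d=2 → +e2, X_5=(2, 1, 5, -1)
t=5: X=(2, 1, 5, -1), d=3 → -e2, X_6=(2, 0, 5, -1)
t=6: X=(2, 0, 5, -1), d=5 → -e3, X_7=(2, 0, 4, -1)
t=7: X=(2, 0, 4, -1), d=3 → -e2, X_8=(2, -1, 4, -1)
t=8: X=(2, -1, 4, -1), d=6 → +e4, X_9=(2, -1, 4, 0)
t=9: X=(2, -1, 4, 0), d=2 → +e2, X_10=(2, 0, 4, 0)
t=10: X=(2, 0, 4, 0), d=3 → -e2, X_11=(2, -1, 4, 0)
t=11: X=(2, -1, 4, 0), d=2 → +e2, X_12=(2, 0, 4, 0)
t=12: X=(2, 0, 4, 0), d=5 → -e3, X_13=(2, 0, 3, 0)
t=13: X=(2, 0, 3, 0), d=2 → +e2, X_14=(2, 1, 3, 0)
t=14: X=(2, 1, 3, 0), d=0 → +e1, X_15=(3, 1, 3, 0)
t=15: X=(3, 1, 3, 0), d=5 → -e3, X_16=(3, 1, 2, 0)
t=16: X=(3, 1, 2, 0), d=4 → +e3, X_17=(3, 1, 3, 0)
t=17: X=(3, 1, 3, 0), d=3 → -e2, X_18=(3, 0, 3, 0)
t=18: X=(3, 0, 3, 0), d=2 → +e2, X_19=(3, 1, 3, 0)

(3, 1, 3, 0)


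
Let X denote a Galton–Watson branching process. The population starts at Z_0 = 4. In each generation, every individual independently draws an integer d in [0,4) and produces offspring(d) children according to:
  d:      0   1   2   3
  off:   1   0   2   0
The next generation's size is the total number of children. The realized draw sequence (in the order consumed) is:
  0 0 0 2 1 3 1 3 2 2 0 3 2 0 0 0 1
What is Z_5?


gen 0: Z_0=4, draws=[0, 0, 0, 2], offspring=[1, 1, 1, 2], Z_1=5
gen 1: Z_1=5, draws=[1, 3, 1, 3, 2], offspring=[0, 0, 0, 0, 2], Z_2=2
gen 2: Z_2=2, draws=[2, 0], offspring=[2, 1], Z_3=3
gen 3: Z_3=3, draws=[3, 2, 0], offspring=[0, 2, 1], Z_4=3
gen 4: Z_4=3, draws=[0, 0, 1], offspring=[1, 1, 0], Z_5=2

2


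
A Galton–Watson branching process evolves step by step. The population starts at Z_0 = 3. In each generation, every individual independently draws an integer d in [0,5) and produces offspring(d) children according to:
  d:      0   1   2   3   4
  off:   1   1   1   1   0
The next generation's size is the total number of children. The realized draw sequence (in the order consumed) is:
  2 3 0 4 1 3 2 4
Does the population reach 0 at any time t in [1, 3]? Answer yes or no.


no

gen 0: Z_0=3, draws=[2, 3, 0], offspring=[1, 1, 1], Z_1=3
gen 1: Z_1=3, draws=[4, 1, 3], offspring=[0, 1, 1], Z_2=2
gen 2: Z_2=2, draws=[2, 4], offspring=[1, 0], Z_3=1


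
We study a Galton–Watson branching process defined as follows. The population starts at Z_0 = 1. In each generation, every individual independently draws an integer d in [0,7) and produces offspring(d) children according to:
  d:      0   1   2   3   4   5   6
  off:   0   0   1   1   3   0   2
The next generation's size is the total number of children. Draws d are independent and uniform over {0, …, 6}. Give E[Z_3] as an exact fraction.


1

Outcome values over d=0..6: [0, 0, 1, 1, 3, 0, 2]
Σy = 7, Σy² = 15, M = 7
μ = 7/7 = 1,  σ² = 15/7 − (1)² = 8/7
E[Z_0] = 1
E[Z_1] = 1·E[Z_0] = 1
E[Z_2] = 1·E[Z_1] = 1
E[Z_3] = 1·E[Z_2] = 1


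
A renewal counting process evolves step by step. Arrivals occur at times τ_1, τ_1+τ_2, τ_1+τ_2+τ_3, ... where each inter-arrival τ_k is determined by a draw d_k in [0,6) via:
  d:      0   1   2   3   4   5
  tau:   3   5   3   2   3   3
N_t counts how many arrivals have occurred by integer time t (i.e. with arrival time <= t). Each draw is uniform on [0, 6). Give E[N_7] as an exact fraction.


Inter-arrival values over d=0..5: [3, 5, 3, 2, 3, 3]
Each d has probability 1/6, so the pmf of τ is: f(2) = 1/6, f(3) = 2/3, f(5) = 1/6
Renewal equation for m(n) = E[N_n]: condition on τ_1 = k (if k <= n, one arrival plus a fresh copy on the remaining n−k steps): m(n) = F(n) + Σ_{k<=n} f(k)·m(n−k), where F(n) = P(τ <= n) and m(0) = 0
m(1) = F(1) = 0
m(2) = F(2) = 1/6
m(3) = F(3) = 5/6
m(4) = F(4) + f(2)·m(2) = 5/6 + 1/6·1/6 = 31/36
m(5) = F(5) + f(2)·m(3) + f(3)·m(2) = 1 + 1/6·5/6 + 2/3·1/6 = 5/4
m(6) = F(6) + f(2)·m(4) + f(3)·m(3) = 1 + 1/6·31/36 + 2/3·5/6 = 367/216
m(7) = F(7) + f(2)·m(5) + f(3)·m(4) + f(5)·m(2) = 1 + 1/6·5/4 + 2/3·31/36 + 1/6·1/6 = 391/216
E[N_7] = m(7) = 391/216

391/216


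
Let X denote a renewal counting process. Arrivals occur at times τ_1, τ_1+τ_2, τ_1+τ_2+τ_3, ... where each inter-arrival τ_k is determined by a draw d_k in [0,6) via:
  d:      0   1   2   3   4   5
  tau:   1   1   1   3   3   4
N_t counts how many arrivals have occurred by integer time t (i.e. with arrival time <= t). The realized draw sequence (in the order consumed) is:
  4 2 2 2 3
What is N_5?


draw d_1=4: τ_1=3, arrival time A_1=3
draw d_2=2: τ_2=1, arrival time A_2=4
draw d_3=2: τ_3=1, arrival time A_3=5
draw d_4=2: τ_4=1, arrival time A_4=6
draw d_5=3: τ_5=3, arrival time A_5=9
N_t over t=0..5: 0:0 1:0 2:0 3:1 4:2 5:3

3


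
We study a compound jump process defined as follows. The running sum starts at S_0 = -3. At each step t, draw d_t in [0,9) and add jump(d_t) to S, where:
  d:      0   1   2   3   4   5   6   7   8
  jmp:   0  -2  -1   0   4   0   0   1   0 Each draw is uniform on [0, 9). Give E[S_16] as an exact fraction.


Outcome values over d=0..8: [0, -2, -1, 0, 4, 0, 0, 1, 0]
Σy = 2, Σy² = 22, M = 9
μ = 2/9 = 2/9,  σ² = 22/9 − (2/9)² = 194/81
E[S_16] = -3 + 16·(2/9) = 5/9

5/9


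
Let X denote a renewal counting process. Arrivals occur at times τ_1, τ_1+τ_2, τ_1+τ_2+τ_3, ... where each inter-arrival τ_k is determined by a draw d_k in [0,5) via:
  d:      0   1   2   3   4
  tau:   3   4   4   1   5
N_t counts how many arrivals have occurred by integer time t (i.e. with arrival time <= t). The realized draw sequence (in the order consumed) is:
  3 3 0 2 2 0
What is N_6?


draw d_1=3: τ_1=1, arrival time A_1=1
draw d_2=3: τ_2=1, arrival time A_2=2
draw d_3=0: τ_3=3, arrival time A_3=5
draw d_4=2: τ_4=4, arrival time A_4=9
draw d_5=2: τ_5=4, arrival time A_5=13
draw d_6=0: τ_6=3, arrival time A_6=16
N_t over t=0..6: 0:0 1:1 2:2 3:2 4:2 5:3 6:3

3


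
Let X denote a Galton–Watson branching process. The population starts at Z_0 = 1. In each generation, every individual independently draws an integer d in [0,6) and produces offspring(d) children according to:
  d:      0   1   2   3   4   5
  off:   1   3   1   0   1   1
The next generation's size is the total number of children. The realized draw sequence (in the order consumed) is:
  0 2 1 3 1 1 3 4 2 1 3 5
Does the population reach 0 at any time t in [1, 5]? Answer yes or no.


gen 0: Z_0=1, draws=[0], offspring=[1], Z_1=1
gen 1: Z_1=1, draws=[2], offspring=[1], Z_2=1
gen 2: Z_2=1, draws=[1], offspring=[3], Z_3=3
gen 3: Z_3=3, draws=[3, 1, 1], offspring=[0, 3, 3], Z_4=6
gen 4: Z_4=6, draws=[3, 4, 2, 1, 3, 5], offspring=[0, 1, 1, 3, 0, 1], Z_5=6

no
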